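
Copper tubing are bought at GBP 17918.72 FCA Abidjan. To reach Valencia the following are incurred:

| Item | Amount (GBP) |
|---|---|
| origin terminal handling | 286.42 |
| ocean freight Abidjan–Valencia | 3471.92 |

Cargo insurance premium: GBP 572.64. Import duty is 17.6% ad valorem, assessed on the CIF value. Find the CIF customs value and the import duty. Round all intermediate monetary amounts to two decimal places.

CIF value: GBP 22249.70; import duty: GBP 3915.95

CIF = FCA price + pre-shipment costs + freight + insurance
CIF = 17918.72 + 286.42 + 3471.92 + 572.64 = 22249.70
Import duty = 22249.70 × 17.6% = 3915.95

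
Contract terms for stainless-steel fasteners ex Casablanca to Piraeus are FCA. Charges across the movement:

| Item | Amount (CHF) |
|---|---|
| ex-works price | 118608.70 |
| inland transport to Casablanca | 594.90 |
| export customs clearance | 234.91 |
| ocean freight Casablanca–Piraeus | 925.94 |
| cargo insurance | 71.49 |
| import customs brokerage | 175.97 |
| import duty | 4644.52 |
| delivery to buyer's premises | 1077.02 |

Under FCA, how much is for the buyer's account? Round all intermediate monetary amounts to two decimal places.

FCA: the seller delivers export-cleared goods to the carrier; the buyer bears costs from that point.
Seller's account: goods 118608.70 + inland to port 594.90 + export clearance 234.91 = 119438.51
Buyer's account: freight 925.94 + insurance 71.49 + brokerage 175.97 + duty 4644.52 + delivery 1077.02 = 6894.94

Buyer's account: CHF 6894.94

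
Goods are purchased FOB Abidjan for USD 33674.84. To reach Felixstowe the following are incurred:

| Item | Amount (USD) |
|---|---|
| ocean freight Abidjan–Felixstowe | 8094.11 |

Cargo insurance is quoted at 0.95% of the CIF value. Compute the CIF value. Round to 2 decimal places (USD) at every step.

CIF value: USD 42169.56

Let C be the CIF value. C = FOB price + freight + 0.95% × C
C − 0.95% × C = 33674.84 + 8094.11
0.9905 × C = 41768.95
C = 41768.95 / 0.9905 = 42169.56
Insurance premium = 0.95% × 42169.56 = 400.61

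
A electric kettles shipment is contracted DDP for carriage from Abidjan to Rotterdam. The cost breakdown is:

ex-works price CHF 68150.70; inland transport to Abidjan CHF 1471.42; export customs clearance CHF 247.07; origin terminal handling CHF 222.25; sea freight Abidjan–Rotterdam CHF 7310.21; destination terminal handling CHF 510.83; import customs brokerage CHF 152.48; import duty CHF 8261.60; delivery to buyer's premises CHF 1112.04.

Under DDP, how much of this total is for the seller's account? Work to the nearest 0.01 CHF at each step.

Seller's account: CHF 87438.60

DDP: the seller bears all costs including import duty.
Seller's account: goods 68150.70 + inland to port 1471.42 + export clearance 247.07 + origin terminal 222.25 + freight 7310.21 + destination terminal 510.83 + brokerage 152.48 + duty 8261.60 + delivery 1112.04 = 87438.60
Buyer's account: 0.00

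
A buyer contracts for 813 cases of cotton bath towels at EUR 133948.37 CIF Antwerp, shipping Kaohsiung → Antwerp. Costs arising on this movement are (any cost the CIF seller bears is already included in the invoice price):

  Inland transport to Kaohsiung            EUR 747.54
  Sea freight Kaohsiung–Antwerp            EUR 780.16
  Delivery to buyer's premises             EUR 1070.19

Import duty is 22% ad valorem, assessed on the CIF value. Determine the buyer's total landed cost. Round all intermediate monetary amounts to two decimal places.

CIF: the seller pays costs through ocean freight and marine insurance to the destination port.
Already in the invoice (seller's account under CIF): inland to port, freight — exclude.
The CIF price already equals the CIF value: 133948.37
Import duty = 133948.37 × 22% = 29468.64
Buyer bears: delivery 1070.19 + duty 29468.64 = 30538.83
Landed cost = invoice 133948.37 + 30538.83 = 164487.20

Total landed cost: EUR 164487.20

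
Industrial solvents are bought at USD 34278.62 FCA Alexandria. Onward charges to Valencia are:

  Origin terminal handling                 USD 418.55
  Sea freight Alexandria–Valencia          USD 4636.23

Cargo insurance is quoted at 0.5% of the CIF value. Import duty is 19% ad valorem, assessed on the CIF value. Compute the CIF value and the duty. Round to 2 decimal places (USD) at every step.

CIF value: USD 39531.06; import duty: USD 7510.90

Let C be the CIF value. C = FCA price + pre-shipment costs + freight + 0.5% × C
C − 0.5% × C = 34278.62 + 418.55 + 4636.23
0.995 × C = 39333.40
C = 39333.40 / 0.995 = 39531.06
Insurance premium = 0.5% × 39531.06 = 197.66
Import duty = 39531.06 × 19% = 7510.90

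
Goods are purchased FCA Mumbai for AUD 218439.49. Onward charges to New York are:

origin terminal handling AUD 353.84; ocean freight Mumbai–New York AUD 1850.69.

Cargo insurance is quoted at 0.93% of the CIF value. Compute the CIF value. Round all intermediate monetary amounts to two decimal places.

CIF value: AUD 222715.27

Let C be the CIF value. C = FCA price + pre-shipment costs + freight + 0.93% × C
C − 0.93% × C = 218439.49 + 353.84 + 1850.69
0.9907 × C = 220644.02
C = 220644.02 / 0.9907 = 222715.27
Insurance premium = 0.93% × 222715.27 = 2071.25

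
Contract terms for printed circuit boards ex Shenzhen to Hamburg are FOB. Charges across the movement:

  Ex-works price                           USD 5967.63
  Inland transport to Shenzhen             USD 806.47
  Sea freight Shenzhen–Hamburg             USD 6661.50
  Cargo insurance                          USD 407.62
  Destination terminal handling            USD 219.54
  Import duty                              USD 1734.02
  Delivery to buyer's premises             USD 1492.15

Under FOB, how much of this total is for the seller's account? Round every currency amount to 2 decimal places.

Seller's account: USD 6774.10

FOB: the seller bears costs until goods are on board at the origin port; the buyer bears freight, insurance and all costs thereafter.
Seller's account: goods 5967.63 + inland to port 806.47 = 6774.10
Buyer's account: freight 6661.50 + insurance 407.62 + destination terminal 219.54 + duty 1734.02 + delivery 1492.15 = 10514.83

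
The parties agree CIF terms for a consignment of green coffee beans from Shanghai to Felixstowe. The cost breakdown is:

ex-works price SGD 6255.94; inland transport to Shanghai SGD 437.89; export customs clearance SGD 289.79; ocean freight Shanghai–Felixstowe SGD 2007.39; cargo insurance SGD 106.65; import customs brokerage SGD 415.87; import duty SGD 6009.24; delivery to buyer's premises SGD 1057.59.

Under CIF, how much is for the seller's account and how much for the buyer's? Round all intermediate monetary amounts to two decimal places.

CIF: the seller pays costs through ocean freight and marine insurance to the destination port.
Seller's account: goods 6255.94 + inland to port 437.89 + export clearance 289.79 + freight 2007.39 + insurance 106.65 = 9097.66
Buyer's account: brokerage 415.87 + duty 6009.24 + delivery 1057.59 = 7482.70

Seller: SGD 9097.66; buyer: SGD 7482.70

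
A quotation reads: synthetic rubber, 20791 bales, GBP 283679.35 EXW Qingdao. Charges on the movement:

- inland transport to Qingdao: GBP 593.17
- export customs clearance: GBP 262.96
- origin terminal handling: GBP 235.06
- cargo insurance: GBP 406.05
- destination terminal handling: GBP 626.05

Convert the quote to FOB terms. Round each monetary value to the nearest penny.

Not relevant to the conversion: destination terminal, insurance — on the buyer under both terms; not part of either seller's price.
From EXW to FOB, the seller additionally bears: inland to port, export clearance, origin terminal.
FOB price = 283679.35 + 593.17 + 262.96 + 235.06 = 284770.54

FOB price: GBP 284770.54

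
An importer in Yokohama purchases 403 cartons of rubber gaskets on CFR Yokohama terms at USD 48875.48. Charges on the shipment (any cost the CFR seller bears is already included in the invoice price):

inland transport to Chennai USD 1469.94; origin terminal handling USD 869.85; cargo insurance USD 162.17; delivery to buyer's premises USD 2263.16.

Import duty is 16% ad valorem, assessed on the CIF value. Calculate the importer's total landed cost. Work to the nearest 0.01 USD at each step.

Total landed cost: USD 59146.83

CFR: the seller pays costs through ocean freight to the destination port, but not insurance.
Already in the invoice (seller's account under CFR): inland to port, origin terminal — exclude.
CIF value = CFR price + insurance = 48875.48 + 162.17 = 49037.65
Import duty = 49037.65 × 16% = 7846.02
Buyer bears: insurance 162.17 + delivery 2263.16 + duty 7846.02 = 10271.35
Landed cost = invoice 48875.48 + 10271.35 = 59146.83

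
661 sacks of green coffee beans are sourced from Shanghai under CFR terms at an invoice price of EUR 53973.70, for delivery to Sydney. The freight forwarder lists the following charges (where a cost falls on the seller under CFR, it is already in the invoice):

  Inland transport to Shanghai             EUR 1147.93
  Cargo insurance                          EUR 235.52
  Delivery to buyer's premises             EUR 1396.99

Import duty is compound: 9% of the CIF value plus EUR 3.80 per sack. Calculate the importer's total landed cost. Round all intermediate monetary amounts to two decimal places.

Total landed cost: EUR 62996.84

CFR: the seller pays costs through ocean freight to the destination port, but not insurance.
Already in the invoice (seller's account under CFR): inland to port — exclude.
CIF value = CFR price + insurance = 53973.70 + 235.52 = 54209.22
Ad valorem component: 54209.22 × 9% = 4878.83
Specific component: 661 × 3.80 = 2511.80
Import duty = 4878.83 + 2511.80 = 7390.63
Buyer bears: insurance 235.52 + delivery 1396.99 + duty 7390.63 = 9023.14
Landed cost = invoice 53973.70 + 9023.14 = 62996.84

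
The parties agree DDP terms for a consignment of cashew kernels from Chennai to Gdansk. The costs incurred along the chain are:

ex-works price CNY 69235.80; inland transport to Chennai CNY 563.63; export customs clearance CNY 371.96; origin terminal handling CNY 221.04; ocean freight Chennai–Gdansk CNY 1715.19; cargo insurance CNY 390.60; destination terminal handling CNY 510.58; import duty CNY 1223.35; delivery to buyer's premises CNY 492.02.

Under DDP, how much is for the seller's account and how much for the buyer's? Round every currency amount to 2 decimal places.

Seller: CNY 74724.17; buyer: CNY 0.00

DDP: the seller bears all costs including import duty.
Seller's account: goods 69235.80 + inland to port 563.63 + export clearance 371.96 + origin terminal 221.04 + freight 1715.19 + insurance 390.60 + destination terminal 510.58 + duty 1223.35 + delivery 492.02 = 74724.17
Buyer's account: 0.00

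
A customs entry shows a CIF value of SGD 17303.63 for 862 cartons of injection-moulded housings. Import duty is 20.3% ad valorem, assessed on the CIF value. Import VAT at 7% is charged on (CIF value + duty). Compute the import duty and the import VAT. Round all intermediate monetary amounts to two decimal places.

Import duty: SGD 3512.64; import VAT: SGD 1457.14

Import duty = 17303.63 × 20.3% = 3512.64
VAT base = CIF + duty = 17303.63 + 3512.64 = 20816.27
Import VAT = 20816.27 × 7% = 1457.14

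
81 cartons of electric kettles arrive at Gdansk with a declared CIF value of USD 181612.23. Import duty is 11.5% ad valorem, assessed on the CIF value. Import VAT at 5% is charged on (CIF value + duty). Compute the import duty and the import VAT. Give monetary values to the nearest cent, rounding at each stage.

Import duty = 181612.23 × 11.5% = 20885.41
VAT base = CIF + duty = 181612.23 + 20885.41 = 202497.64
Import VAT = 202497.64 × 5% = 10124.88

Import duty: USD 20885.41; import VAT: USD 10124.88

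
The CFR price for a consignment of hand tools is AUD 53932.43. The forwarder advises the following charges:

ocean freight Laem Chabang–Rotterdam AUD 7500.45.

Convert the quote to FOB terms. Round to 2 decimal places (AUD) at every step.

FOB price: AUD 46431.98

From CFR to FOB, the seller no longer bears: freight.
FOB price = 53932.43 − 7500.45 = 46431.98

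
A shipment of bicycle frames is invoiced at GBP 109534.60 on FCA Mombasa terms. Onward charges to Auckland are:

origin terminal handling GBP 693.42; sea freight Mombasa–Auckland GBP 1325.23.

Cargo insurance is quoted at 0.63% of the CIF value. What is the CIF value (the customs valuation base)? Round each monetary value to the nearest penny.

Let C be the CIF value. C = FCA price + pre-shipment costs + freight + 0.63% × C
C − 0.63% × C = 109534.60 + 693.42 + 1325.23
0.9937 × C = 111553.25
C = 111553.25 / 0.9937 = 112260.49
Insurance premium = 0.63% × 112260.49 = 707.24

CIF value: GBP 112260.49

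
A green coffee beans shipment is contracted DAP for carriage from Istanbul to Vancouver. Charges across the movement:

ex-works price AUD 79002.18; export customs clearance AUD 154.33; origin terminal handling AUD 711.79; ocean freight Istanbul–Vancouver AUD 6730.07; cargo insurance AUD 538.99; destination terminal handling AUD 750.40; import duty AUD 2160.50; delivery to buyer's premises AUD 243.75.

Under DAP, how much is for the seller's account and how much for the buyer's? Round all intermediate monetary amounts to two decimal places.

Seller: AUD 88131.51; buyer: AUD 2160.50

DAP: the seller bears all costs to the named destination except import duty and clearance.
Seller's account: goods 79002.18 + export clearance 154.33 + origin terminal 711.79 + freight 6730.07 + insurance 538.99 + destination terminal 750.40 + delivery 243.75 = 88131.51
Buyer's account: duty 2160.50 = 2160.50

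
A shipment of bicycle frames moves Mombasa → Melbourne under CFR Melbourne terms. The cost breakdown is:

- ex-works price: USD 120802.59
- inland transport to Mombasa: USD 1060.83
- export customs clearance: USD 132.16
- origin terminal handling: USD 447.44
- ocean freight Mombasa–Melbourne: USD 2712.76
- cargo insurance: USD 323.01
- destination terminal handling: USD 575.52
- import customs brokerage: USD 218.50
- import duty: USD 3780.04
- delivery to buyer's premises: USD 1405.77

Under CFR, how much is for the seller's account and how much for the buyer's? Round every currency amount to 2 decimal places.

CFR: the seller pays costs through ocean freight to the destination port, but not insurance.
Seller's account: goods 120802.59 + inland to port 1060.83 + export clearance 132.16 + origin terminal 447.44 + freight 2712.76 = 125155.78
Buyer's account: insurance 323.01 + destination terminal 575.52 + brokerage 218.50 + duty 3780.04 + delivery 1405.77 = 6302.84

Seller: USD 125155.78; buyer: USD 6302.84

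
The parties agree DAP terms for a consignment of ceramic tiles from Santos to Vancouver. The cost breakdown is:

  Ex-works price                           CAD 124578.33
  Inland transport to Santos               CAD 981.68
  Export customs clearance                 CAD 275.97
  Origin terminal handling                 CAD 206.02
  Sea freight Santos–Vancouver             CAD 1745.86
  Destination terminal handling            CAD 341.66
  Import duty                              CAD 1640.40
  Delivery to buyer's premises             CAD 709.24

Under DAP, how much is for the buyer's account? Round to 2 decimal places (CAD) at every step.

Buyer's account: CAD 1640.40

DAP: the seller bears all costs to the named destination except import duty and clearance.
Seller's account: goods 124578.33 + inland to port 981.68 + export clearance 275.97 + origin terminal 206.02 + freight 1745.86 + destination terminal 341.66 + delivery 709.24 = 128838.76
Buyer's account: duty 1640.40 = 1640.40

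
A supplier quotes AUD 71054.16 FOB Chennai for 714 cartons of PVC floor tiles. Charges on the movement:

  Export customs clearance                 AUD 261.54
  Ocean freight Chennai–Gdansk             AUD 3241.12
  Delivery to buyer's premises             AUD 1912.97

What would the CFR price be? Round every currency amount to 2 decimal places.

CFR price: AUD 74295.28

Not relevant to the conversion: export clearance — on the seller under both FOB and CFR; already in the FOB price and stays in the CFR price. delivery — on the buyer under both terms; not part of either seller's price.
From FOB to CFR, the seller additionally bears: freight.
CFR price = 71054.16 + 3241.12 = 74295.28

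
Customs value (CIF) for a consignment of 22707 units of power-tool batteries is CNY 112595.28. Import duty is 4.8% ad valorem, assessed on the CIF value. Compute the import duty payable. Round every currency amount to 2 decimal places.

Import duty = 112595.28 × 4.8% = 5404.57

Import duty: CNY 5404.57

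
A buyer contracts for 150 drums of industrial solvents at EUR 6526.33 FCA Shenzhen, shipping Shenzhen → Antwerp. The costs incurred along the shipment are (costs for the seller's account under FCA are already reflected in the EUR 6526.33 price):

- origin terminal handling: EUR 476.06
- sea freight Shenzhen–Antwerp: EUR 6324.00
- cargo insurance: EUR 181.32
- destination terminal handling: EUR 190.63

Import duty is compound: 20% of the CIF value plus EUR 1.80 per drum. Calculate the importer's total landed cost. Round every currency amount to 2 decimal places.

FCA: the seller delivers export-cleared goods to the carrier; the buyer bears costs from that point.
CIF value = FCA price + origin terminal + freight + insurance = 6526.33 + 476.06 + 6324.00 + 181.32 = 13507.71
Ad valorem component: 13507.71 × 20% = 2701.54
Specific component: 150 × 1.80 = 270.00
Import duty = 2701.54 + 270.00 = 2971.54
Buyer bears: origin terminal 476.06 + freight 6324.00 + insurance 181.32 + destination terminal 190.63 + duty 2971.54 = 10143.55
Landed cost = invoice 6526.33 + 10143.55 = 16669.88

Total landed cost: EUR 16669.88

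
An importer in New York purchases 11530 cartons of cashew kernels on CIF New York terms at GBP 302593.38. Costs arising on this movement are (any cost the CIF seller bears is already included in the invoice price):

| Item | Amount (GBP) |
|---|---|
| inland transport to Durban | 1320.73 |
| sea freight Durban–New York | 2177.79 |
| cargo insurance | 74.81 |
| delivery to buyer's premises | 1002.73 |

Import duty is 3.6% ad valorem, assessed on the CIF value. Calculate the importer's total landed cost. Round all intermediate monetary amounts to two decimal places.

CIF: the seller pays costs through ocean freight and marine insurance to the destination port.
Already in the invoice (seller's account under CIF): inland to port, freight, insurance — exclude.
The CIF price already equals the CIF value: 302593.38
Import duty = 302593.38 × 3.6% = 10893.36
Buyer bears: delivery 1002.73 + duty 10893.36 = 11896.09
Landed cost = invoice 302593.38 + 11896.09 = 314489.47

Total landed cost: GBP 314489.47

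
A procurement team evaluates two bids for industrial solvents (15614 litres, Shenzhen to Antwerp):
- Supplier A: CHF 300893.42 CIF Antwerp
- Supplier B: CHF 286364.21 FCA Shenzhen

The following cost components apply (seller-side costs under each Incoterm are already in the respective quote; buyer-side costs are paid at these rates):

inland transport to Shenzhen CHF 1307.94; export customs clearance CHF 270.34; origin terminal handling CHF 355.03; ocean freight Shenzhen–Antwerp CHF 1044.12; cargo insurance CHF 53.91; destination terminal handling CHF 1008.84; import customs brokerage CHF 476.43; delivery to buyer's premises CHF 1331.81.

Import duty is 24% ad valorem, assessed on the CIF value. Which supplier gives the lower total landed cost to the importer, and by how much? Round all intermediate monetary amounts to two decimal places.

Supplier A (CIF):
The CIF price already equals the CIF value: 300893.42
Import duty = 300893.42 × 24% = 72214.42
Buyer bears (A): 1008.84 + 476.43 + 1331.81 = 2817.08
Landed cost (A) = invoice 300893.42 + 2817.08 + duty 72214.42 = 375924.92
Supplier B (FCA):
CIF value = FCA price + origin terminal + freight + insurance = 286364.21 + 355.03 + 1044.12 + 53.91 = 287817.27
Import duty = 287817.27 × 24% = 69076.14
Buyer bears (B): 355.03 + 1044.12 + 53.91 + 1008.84 + 476.43 + 1331.81 = 4270.14
Landed cost (B) = invoice 286364.21 + 4270.14 + duty 69076.14 = 359710.49
Difference = |375924.92 − 359710.49| = 16214.43

Supplier B is cheaper by CHF 16214.43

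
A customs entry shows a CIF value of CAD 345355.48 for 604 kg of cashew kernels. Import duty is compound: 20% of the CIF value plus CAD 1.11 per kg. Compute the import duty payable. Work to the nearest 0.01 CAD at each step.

Ad valorem component: 345355.48 × 20% = 69071.10
Specific component: 604 × 1.11 = 670.44
Import duty = 69071.10 + 670.44 = 69741.54

Import duty: CAD 69741.54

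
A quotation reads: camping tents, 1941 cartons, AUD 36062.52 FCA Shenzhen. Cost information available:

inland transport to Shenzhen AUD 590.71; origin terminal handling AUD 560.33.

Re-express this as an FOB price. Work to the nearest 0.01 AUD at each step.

Not relevant to the conversion: inland to port — on the seller under both FCA and FOB; already in the FCA price and stays in the FOB price.
From FCA to FOB, the seller additionally bears: origin terminal.
FOB price = 36062.52 + 560.33 = 36622.85

FOB price: AUD 36622.85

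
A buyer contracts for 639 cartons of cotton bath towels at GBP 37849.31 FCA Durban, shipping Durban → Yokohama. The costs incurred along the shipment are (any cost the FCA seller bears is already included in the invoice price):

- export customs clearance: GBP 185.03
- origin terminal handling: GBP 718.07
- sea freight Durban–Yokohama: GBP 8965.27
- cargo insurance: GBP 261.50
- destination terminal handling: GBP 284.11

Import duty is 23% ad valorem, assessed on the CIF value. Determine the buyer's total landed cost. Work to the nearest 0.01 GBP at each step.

Total landed cost: GBP 59070.91

FCA: the seller delivers export-cleared goods to the carrier; the buyer bears costs from that point.
Already in the invoice (seller's account under FCA): export clearance — exclude.
CIF value = FCA price + origin terminal + freight + insurance = 37849.31 + 718.07 + 8965.27 + 261.50 = 47794.15
Import duty = 47794.15 × 23% = 10992.65
Buyer bears: origin terminal 718.07 + freight 8965.27 + insurance 261.50 + destination terminal 284.11 + duty 10992.65 = 21221.60
Landed cost = invoice 37849.31 + 21221.60 = 59070.91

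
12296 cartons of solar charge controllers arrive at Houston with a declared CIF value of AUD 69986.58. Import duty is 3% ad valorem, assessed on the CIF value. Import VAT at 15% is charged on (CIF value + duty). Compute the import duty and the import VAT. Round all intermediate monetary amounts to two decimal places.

Import duty = 69986.58 × 3% = 2099.60
VAT base = CIF + duty = 69986.58 + 2099.60 = 72086.18
Import VAT = 72086.18 × 15% = 10812.93

Import duty: AUD 2099.60; import VAT: AUD 10812.93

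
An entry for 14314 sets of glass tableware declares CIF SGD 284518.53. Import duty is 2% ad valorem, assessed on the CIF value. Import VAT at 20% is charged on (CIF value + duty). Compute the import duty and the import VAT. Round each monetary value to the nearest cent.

Import duty: SGD 5690.37; import VAT: SGD 58041.78

Import duty = 284518.53 × 2% = 5690.37
VAT base = CIF + duty = 284518.53 + 5690.37 = 290208.90
Import VAT = 290208.90 × 20% = 58041.78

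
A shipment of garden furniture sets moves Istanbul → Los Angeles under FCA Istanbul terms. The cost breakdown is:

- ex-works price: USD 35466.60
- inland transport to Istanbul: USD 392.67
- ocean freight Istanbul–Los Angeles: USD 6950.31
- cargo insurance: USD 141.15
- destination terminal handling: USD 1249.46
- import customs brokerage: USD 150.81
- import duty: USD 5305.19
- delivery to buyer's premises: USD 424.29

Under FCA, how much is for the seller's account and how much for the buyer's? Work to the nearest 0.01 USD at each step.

FCA: the seller delivers export-cleared goods to the carrier; the buyer bears costs from that point.
Seller's account: goods 35466.60 + inland to port 392.67 = 35859.27
Buyer's account: freight 6950.31 + insurance 141.15 + destination terminal 1249.46 + brokerage 150.81 + duty 5305.19 + delivery 424.29 = 14221.21

Seller: USD 35859.27; buyer: USD 14221.21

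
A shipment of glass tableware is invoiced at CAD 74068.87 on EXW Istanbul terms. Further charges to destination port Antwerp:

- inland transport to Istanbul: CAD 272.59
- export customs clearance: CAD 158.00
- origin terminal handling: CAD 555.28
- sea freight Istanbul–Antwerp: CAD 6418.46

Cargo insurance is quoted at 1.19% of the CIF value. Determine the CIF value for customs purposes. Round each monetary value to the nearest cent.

Let C be the CIF value. C = EXW price + pre-shipment costs + freight + 1.19% × C
C − 1.19% × C = 74068.87 + 272.59 + 158.00 + 555.28 + 6418.46
0.9881 × C = 81473.20
C = 81473.20 / 0.9881 = 82454.41
Insurance premium = 1.19% × 82454.41 = 981.21

CIF value: CAD 82454.41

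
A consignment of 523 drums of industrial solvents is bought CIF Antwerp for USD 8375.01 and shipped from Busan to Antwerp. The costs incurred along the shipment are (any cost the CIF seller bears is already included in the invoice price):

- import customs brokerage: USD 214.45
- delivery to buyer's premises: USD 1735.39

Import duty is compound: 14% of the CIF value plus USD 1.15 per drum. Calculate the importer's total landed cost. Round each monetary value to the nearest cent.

CIF: the seller pays costs through ocean freight and marine insurance to the destination port.
The CIF price already equals the CIF value: 8375.01
Ad valorem component: 8375.01 × 14% = 1172.50
Specific component: 523 × 1.15 = 601.45
Import duty = 1172.50 + 601.45 = 1773.95
Buyer bears: brokerage 214.45 + delivery 1735.39 + duty 1773.95 = 3723.79
Landed cost = invoice 8375.01 + 3723.79 = 12098.80

Total landed cost: USD 12098.80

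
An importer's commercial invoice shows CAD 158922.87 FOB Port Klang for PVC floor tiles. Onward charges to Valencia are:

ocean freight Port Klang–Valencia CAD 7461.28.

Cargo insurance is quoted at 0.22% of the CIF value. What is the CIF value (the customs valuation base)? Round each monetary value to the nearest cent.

CIF value: CAD 166751.00

Let C be the CIF value. C = FOB price + freight + 0.22% × C
C − 0.22% × C = 158922.87 + 7461.28
0.9978 × C = 166384.15
C = 166384.15 / 0.9978 = 166751.00
Insurance premium = 0.22% × 166751.00 = 366.85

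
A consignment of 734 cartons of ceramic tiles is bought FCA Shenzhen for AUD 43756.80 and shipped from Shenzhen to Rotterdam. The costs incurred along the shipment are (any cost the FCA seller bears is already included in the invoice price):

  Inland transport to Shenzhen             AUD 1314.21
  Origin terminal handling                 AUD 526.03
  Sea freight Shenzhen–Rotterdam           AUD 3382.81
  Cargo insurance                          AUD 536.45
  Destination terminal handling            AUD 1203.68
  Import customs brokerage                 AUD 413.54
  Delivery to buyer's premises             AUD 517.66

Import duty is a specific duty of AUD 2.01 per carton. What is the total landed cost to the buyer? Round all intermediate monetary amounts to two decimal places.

FCA: the seller delivers export-cleared goods to the carrier; the buyer bears costs from that point.
Already in the invoice (seller's account under FCA): inland to port — exclude.
CIF value = FCA price + origin terminal + freight + insurance = 43756.80 + 526.03 + 3382.81 + 536.45 = 48202.09
Import duty = 734 × 2.01 = 1475.34
Buyer bears: origin terminal 526.03 + freight 3382.81 + insurance 536.45 + destination terminal 1203.68 + brokerage 413.54 + delivery 517.66 + duty 1475.34 = 8055.51
Landed cost = invoice 43756.80 + 8055.51 = 51812.31

Total landed cost: AUD 51812.31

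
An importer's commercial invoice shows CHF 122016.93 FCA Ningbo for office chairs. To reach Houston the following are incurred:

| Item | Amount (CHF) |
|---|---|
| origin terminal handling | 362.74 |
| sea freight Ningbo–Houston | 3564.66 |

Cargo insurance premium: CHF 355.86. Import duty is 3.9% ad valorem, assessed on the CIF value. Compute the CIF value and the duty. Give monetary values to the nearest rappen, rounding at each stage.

CIF value: CHF 126300.19; import duty: CHF 4925.71

CIF = FCA price + pre-shipment costs + freight + insurance
CIF = 122016.93 + 362.74 + 3564.66 + 355.86 = 126300.19
Import duty = 126300.19 × 3.9% = 4925.71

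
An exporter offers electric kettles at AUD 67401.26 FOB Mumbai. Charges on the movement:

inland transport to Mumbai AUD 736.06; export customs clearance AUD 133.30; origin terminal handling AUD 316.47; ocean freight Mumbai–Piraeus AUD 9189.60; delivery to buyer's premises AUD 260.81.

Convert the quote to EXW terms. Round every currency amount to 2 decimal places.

EXW price: AUD 66215.43

Not relevant to the conversion: freight, delivery — on the buyer under both terms; not part of either seller's price.
From FOB to EXW, the seller no longer bears: inland to port, export clearance, origin terminal.
EXW price = 67401.26 − 736.06 − 133.30 − 316.47 = 66215.43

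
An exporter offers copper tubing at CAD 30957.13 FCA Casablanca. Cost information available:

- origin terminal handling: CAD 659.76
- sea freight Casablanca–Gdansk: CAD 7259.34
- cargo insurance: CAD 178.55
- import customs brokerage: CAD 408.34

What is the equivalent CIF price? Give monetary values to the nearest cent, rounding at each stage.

CIF price: CAD 39054.78

Not relevant to the conversion: brokerage — on the buyer under both terms; not part of either seller's price.
From FCA to CIF, the seller additionally bears: origin terminal, freight, insurance.
CIF price = 30957.13 + 659.76 + 7259.34 + 178.55 = 39054.78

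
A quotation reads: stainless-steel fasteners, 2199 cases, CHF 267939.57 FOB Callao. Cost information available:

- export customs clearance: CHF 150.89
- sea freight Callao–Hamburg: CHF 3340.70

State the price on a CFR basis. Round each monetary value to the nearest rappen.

CFR price: CHF 271280.27

Not relevant to the conversion: export clearance — on the seller under both FOB and CFR; already in the FOB price and stays in the CFR price.
From FOB to CFR, the seller additionally bears: freight.
CFR price = 267939.57 + 3340.70 = 271280.27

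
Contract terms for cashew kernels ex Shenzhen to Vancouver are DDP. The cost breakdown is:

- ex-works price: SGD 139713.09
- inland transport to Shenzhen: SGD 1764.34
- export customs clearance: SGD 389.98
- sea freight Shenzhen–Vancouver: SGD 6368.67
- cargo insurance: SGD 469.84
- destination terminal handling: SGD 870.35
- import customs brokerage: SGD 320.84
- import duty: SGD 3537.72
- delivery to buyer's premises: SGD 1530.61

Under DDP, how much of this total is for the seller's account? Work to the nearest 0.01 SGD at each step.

DDP: the seller bears all costs including import duty.
Seller's account: goods 139713.09 + inland to port 1764.34 + export clearance 389.98 + freight 6368.67 + insurance 469.84 + destination terminal 870.35 + brokerage 320.84 + duty 3537.72 + delivery 1530.61 = 154965.44
Buyer's account: 0.00

Seller's account: SGD 154965.44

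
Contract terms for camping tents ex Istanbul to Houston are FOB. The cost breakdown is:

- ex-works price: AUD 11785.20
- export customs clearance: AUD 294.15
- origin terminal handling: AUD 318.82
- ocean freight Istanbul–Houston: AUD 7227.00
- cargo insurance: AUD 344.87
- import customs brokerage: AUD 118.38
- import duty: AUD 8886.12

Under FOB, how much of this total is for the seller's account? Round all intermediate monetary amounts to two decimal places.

FOB: the seller bears costs until goods are on board at the origin port; the buyer bears freight, insurance and all costs thereafter.
Seller's account: goods 11785.20 + export clearance 294.15 + origin terminal 318.82 = 12398.17
Buyer's account: freight 7227.00 + insurance 344.87 + brokerage 118.38 + duty 8886.12 = 16576.37

Seller's account: AUD 12398.17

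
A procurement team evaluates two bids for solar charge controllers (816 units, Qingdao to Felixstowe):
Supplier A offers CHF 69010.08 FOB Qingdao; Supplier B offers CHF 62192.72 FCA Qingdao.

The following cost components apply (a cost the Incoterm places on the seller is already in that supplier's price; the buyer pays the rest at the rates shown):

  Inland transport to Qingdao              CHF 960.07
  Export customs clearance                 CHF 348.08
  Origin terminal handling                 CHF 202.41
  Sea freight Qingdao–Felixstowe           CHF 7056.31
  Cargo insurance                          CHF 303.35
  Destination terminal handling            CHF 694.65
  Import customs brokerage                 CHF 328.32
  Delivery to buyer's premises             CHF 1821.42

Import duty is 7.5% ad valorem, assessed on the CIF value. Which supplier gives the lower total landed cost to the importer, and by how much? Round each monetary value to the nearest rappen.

Supplier A (FOB):
CIF value = FOB price + freight + insurance = 69010.08 + 7056.31 + 303.35 = 76369.74
Import duty = 76369.74 × 7.5% = 5727.73
Buyer bears (A): 7056.31 + 303.35 + 694.65 + 328.32 + 1821.42 = 10204.05
Landed cost (A) = invoice 69010.08 + 10204.05 + duty 5727.73 = 84941.86
Supplier B (FCA):
CIF value = FCA price + origin terminal + freight + insurance = 62192.72 + 202.41 + 7056.31 + 303.35 = 69754.79
Import duty = 69754.79 × 7.5% = 5231.61
Buyer bears (B): 202.41 + 7056.31 + 303.35 + 694.65 + 328.32 + 1821.42 = 10406.46
Landed cost (B) = invoice 62192.72 + 10406.46 + duty 5231.61 = 77830.79
Difference = |84941.86 − 77830.79| = 7111.07

Supplier B is cheaper by CHF 7111.07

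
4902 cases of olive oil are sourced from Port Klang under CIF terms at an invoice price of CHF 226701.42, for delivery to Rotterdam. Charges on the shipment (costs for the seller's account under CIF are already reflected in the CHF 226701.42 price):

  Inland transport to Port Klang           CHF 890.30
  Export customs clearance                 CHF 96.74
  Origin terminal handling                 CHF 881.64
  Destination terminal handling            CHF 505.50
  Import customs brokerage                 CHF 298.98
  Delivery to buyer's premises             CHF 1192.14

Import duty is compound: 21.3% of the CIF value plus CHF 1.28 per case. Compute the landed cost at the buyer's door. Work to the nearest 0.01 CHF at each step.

CIF: the seller pays costs through ocean freight and marine insurance to the destination port.
Already in the invoice (seller's account under CIF): inland to port, export clearance, origin terminal — exclude.
The CIF price already equals the CIF value: 226701.42
Ad valorem component: 226701.42 × 21.3% = 48287.40
Specific component: 4902 × 1.28 = 6274.56
Import duty = 48287.40 + 6274.56 = 54561.96
Buyer bears: destination terminal 505.50 + brokerage 298.98 + delivery 1192.14 + duty 54561.96 = 56558.58
Landed cost = invoice 226701.42 + 56558.58 = 283260.00

Total landed cost: CHF 283260.00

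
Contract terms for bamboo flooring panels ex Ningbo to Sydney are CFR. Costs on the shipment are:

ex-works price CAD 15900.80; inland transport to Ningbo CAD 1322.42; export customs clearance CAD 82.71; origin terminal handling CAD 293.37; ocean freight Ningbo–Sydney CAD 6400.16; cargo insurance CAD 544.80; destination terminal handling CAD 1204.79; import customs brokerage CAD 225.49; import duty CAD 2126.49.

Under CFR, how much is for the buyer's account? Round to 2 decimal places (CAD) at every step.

Buyer's account: CAD 4101.57

CFR: the seller pays costs through ocean freight to the destination port, but not insurance.
Seller's account: goods 15900.80 + inland to port 1322.42 + export clearance 82.71 + origin terminal 293.37 + freight 6400.16 = 23999.46
Buyer's account: insurance 544.80 + destination terminal 1204.79 + brokerage 225.49 + duty 2126.49 = 4101.57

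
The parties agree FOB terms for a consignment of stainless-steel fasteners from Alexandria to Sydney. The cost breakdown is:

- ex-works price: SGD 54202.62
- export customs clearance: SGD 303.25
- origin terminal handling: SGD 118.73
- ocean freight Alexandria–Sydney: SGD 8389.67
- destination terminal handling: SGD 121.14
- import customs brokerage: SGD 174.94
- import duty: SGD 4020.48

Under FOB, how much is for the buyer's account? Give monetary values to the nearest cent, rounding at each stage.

Buyer's account: SGD 12706.23

FOB: the seller bears costs until goods are on board at the origin port; the buyer bears freight, insurance and all costs thereafter.
Seller's account: goods 54202.62 + export clearance 303.25 + origin terminal 118.73 = 54624.60
Buyer's account: freight 8389.67 + destination terminal 121.14 + brokerage 174.94 + duty 4020.48 = 12706.23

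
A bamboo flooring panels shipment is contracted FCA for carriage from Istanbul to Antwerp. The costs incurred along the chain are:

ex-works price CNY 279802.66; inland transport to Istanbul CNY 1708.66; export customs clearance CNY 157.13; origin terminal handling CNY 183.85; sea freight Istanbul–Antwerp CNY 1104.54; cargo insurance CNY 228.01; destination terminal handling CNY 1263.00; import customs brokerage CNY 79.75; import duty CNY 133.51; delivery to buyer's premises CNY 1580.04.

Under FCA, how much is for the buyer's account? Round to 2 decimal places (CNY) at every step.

Buyer's account: CNY 4572.70

FCA: the seller delivers export-cleared goods to the carrier; the buyer bears costs from that point.
Seller's account: goods 279802.66 + inland to port 1708.66 + export clearance 157.13 = 281668.45
Buyer's account: origin terminal 183.85 + freight 1104.54 + insurance 228.01 + destination terminal 1263.00 + brokerage 79.75 + duty 133.51 + delivery 1580.04 = 4572.70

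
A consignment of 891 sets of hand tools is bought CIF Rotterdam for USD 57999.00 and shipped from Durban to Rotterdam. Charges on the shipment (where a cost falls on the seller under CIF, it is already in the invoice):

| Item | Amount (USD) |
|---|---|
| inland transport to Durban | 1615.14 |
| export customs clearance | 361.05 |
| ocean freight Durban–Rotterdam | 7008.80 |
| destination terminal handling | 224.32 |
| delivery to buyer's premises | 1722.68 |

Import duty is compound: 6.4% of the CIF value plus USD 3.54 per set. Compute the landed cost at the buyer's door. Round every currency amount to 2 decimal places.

CIF: the seller pays costs through ocean freight and marine insurance to the destination port.
Already in the invoice (seller's account under CIF): inland to port, export clearance, freight — exclude.
The CIF price already equals the CIF value: 57999.00
Ad valorem component: 57999.00 × 6.4% = 3711.94
Specific component: 891 × 3.54 = 3154.14
Import duty = 3711.94 + 3154.14 = 6866.08
Buyer bears: destination terminal 224.32 + delivery 1722.68 + duty 6866.08 = 8813.08
Landed cost = invoice 57999.00 + 8813.08 = 66812.08

Total landed cost: USD 66812.08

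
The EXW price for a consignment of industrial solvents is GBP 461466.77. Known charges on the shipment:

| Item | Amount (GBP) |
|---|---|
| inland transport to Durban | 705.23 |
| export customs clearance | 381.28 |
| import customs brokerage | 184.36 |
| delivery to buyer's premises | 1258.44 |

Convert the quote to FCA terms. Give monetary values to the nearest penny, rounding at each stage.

FCA price: GBP 462553.28

Not relevant to the conversion: brokerage, delivery — on the buyer under both terms; not part of either seller's price.
From EXW to FCA, the seller additionally bears: inland to port, export clearance.
FCA price = 461466.77 + 705.23 + 381.28 = 462553.28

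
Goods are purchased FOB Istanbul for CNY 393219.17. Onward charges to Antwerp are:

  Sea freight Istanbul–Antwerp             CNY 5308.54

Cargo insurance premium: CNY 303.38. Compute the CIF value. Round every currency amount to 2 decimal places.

CIF = FOB price + freight + insurance
CIF = 393219.17 + 5308.54 + 303.38 = 398831.09

CIF value: CNY 398831.09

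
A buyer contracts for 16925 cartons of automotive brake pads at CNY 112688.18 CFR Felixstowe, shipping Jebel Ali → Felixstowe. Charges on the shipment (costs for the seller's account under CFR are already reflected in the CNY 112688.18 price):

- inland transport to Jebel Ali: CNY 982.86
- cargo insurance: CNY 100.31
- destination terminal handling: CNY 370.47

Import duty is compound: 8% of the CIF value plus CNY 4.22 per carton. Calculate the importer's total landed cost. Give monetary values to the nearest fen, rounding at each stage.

CFR: the seller pays costs through ocean freight to the destination port, but not insurance.
Already in the invoice (seller's account under CFR): inland to port — exclude.
CIF value = CFR price + insurance = 112688.18 + 100.31 = 112788.49
Ad valorem component: 112788.49 × 8% = 9023.08
Specific component: 16925 × 4.22 = 71423.50
Import duty = 9023.08 + 71423.50 = 80446.58
Buyer bears: insurance 100.31 + destination terminal 370.47 + duty 80446.58 = 80917.36
Landed cost = invoice 112688.18 + 80917.36 = 193605.54

Total landed cost: CNY 193605.54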